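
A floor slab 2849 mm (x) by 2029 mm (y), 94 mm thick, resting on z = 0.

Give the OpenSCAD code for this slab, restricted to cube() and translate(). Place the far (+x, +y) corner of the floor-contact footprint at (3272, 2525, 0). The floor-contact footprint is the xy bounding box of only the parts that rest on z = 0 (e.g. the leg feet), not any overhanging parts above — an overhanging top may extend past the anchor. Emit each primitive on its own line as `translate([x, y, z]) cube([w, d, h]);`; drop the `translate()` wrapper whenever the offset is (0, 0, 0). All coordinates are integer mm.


translate([423, 496, 0]) cube([2849, 2029, 94]);


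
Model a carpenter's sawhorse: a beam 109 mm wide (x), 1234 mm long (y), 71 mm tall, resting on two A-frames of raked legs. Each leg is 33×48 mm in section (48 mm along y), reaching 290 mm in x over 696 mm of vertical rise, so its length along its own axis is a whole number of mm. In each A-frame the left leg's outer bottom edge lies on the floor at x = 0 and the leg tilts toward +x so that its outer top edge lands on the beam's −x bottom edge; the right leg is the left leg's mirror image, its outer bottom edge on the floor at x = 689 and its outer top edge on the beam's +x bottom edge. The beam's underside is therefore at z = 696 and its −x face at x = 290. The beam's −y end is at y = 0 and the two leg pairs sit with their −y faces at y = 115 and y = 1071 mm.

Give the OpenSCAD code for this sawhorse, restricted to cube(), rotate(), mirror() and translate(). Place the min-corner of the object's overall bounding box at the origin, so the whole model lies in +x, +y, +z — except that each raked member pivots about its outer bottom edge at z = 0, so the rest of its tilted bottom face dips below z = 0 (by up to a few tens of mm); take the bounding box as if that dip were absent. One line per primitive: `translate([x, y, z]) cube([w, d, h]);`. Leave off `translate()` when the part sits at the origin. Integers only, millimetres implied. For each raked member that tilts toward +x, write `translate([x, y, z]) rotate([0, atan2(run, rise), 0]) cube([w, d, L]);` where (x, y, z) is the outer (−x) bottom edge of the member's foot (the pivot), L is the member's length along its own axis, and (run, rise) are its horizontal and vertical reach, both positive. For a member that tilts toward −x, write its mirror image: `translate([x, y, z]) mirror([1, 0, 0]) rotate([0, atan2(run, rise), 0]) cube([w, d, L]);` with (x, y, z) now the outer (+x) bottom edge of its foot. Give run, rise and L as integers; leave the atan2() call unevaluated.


translate([290, 0, 696]) cube([109, 1234, 71]);
translate([0, 115, 0]) rotate([0, atan2(290, 696), 0]) cube([33, 48, 754]);
translate([689, 115, 0]) mirror([1, 0, 0]) rotate([0, atan2(290, 696), 0]) cube([33, 48, 754]);
translate([0, 1071, 0]) rotate([0, atan2(290, 696), 0]) cube([33, 48, 754]);
translate([689, 1071, 0]) mirror([1, 0, 0]) rotate([0, atan2(290, 696), 0]) cube([33, 48, 754]);


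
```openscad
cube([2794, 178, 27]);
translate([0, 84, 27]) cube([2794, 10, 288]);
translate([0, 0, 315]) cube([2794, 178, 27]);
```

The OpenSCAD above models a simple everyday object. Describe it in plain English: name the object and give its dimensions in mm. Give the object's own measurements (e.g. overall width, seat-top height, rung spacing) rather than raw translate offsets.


An I-beam lying along x, 2794 mm long. Overall section height 342 mm. Two flanges 178 mm wide (y) and 27 mm thick, one on the floor and one at the top; a web 10 mm thick runs between them, centred on the flange width.


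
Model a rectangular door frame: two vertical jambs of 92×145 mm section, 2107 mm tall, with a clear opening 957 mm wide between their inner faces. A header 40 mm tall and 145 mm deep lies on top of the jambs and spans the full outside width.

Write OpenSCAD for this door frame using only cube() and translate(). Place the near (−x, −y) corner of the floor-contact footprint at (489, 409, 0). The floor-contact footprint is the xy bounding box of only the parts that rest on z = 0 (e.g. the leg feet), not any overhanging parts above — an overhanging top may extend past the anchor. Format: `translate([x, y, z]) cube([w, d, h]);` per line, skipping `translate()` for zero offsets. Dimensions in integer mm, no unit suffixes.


translate([489, 409, 0]) cube([92, 145, 2107]);
translate([1538, 409, 0]) cube([92, 145, 2107]);
translate([489, 409, 2107]) cube([1141, 145, 40]);


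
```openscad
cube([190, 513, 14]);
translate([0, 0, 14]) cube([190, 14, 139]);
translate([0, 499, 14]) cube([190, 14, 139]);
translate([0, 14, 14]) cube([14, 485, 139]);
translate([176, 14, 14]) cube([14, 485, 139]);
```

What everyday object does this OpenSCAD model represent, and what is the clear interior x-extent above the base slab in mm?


An open box. The internal width is 162 mm.

A 190×513 base slab with four walls standing on it — an open box. The base is 190 mm wide and the walls are 14 mm thick, so the internal width is 190 − 2 × 14 = 162 mm.


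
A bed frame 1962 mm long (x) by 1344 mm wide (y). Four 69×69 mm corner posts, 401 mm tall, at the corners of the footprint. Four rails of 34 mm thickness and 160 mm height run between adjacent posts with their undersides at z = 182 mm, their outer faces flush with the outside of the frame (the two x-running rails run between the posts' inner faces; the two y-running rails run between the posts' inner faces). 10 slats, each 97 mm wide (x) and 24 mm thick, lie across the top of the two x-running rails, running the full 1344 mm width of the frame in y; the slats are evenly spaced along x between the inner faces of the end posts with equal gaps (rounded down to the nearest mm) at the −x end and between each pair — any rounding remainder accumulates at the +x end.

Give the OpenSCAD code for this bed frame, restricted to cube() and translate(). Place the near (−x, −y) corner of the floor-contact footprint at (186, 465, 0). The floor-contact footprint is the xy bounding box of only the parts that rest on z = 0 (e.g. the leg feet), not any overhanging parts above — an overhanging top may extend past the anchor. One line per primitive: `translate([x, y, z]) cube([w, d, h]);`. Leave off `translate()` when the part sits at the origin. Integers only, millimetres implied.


translate([186, 465, 0]) cube([69, 69, 401]);
translate([186, 1740, 0]) cube([69, 69, 401]);
translate([2079, 465, 0]) cube([69, 69, 401]);
translate([2079, 1740, 0]) cube([69, 69, 401]);
translate([255, 465, 182]) cube([1824, 34, 160]);
translate([255, 1775, 182]) cube([1824, 34, 160]);
translate([186, 534, 182]) cube([34, 1206, 160]);
translate([2114, 534, 182]) cube([34, 1206, 160]);
translate([332, 465, 342]) cube([97, 1344, 24]);
translate([506, 465, 342]) cube([97, 1344, 24]);
translate([680, 465, 342]) cube([97, 1344, 24]);
translate([854, 465, 342]) cube([97, 1344, 24]);
translate([1028, 465, 342]) cube([97, 1344, 24]);
translate([1202, 465, 342]) cube([97, 1344, 24]);
translate([1376, 465, 342]) cube([97, 1344, 24]);
translate([1550, 465, 342]) cube([97, 1344, 24]);
translate([1724, 465, 342]) cube([97, 1344, 24]);
translate([1898, 465, 342]) cube([97, 1344, 24]);


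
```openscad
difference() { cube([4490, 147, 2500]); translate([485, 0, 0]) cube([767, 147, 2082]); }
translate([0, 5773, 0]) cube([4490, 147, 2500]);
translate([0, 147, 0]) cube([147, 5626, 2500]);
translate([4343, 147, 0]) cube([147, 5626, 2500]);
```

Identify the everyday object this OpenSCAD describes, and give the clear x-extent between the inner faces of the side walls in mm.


A single room. The interior width is 4196 mm.

Four walls enclosing a rectangle with a door in the front wall — a room. Outside width 4490 minus two 147 mm walls gives 4196 mm.


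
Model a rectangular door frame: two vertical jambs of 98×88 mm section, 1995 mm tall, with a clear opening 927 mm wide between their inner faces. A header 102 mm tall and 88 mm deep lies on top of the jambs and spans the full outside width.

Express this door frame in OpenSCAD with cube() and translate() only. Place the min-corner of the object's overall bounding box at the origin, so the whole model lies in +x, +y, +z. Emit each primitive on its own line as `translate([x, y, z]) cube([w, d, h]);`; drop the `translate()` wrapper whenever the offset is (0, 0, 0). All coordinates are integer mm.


cube([98, 88, 1995]);
translate([1025, 0, 0]) cube([98, 88, 1995]);
translate([0, 0, 1995]) cube([1123, 88, 102]);


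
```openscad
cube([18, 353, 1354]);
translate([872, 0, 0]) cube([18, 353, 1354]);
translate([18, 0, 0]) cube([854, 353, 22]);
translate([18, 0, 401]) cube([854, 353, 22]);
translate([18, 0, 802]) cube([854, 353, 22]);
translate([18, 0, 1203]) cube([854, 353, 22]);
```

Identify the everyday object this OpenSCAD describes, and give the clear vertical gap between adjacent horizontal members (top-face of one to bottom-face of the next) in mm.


A bookshelf. The clear shelf gap is 379 mm.

Two tall side panels with 4 horizontal boards between them — a bookshelf. The first two shelf undersides are at z = 0 and z = 401; with shelf thickness 22, the clear gap is 401 − 0 − 22 = 379 mm.


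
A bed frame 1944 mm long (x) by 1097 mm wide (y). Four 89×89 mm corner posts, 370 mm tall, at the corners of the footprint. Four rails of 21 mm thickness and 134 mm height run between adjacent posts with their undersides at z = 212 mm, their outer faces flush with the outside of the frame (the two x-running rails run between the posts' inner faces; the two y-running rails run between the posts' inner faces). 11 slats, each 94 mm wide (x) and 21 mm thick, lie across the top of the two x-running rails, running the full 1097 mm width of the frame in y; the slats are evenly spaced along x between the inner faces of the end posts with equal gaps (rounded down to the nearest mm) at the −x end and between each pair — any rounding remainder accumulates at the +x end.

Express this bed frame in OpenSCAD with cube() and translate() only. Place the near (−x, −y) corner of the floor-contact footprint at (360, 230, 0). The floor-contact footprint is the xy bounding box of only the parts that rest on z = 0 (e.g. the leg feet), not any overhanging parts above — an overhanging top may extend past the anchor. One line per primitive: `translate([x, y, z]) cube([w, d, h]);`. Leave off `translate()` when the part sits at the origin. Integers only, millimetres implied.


translate([360, 230, 0]) cube([89, 89, 370]);
translate([360, 1238, 0]) cube([89, 89, 370]);
translate([2215, 230, 0]) cube([89, 89, 370]);
translate([2215, 1238, 0]) cube([89, 89, 370]);
translate([449, 230, 212]) cube([1766, 21, 134]);
translate([449, 1306, 212]) cube([1766, 21, 134]);
translate([360, 319, 212]) cube([21, 919, 134]);
translate([2283, 319, 212]) cube([21, 919, 134]);
translate([510, 230, 346]) cube([94, 1097, 21]);
translate([665, 230, 346]) cube([94, 1097, 21]);
translate([820, 230, 346]) cube([94, 1097, 21]);
translate([975, 230, 346]) cube([94, 1097, 21]);
translate([1130, 230, 346]) cube([94, 1097, 21]);
translate([1285, 230, 346]) cube([94, 1097, 21]);
translate([1440, 230, 346]) cube([94, 1097, 21]);
translate([1595, 230, 346]) cube([94, 1097, 21]);
translate([1750, 230, 346]) cube([94, 1097, 21]);
translate([1905, 230, 346]) cube([94, 1097, 21]);
translate([2060, 230, 346]) cube([94, 1097, 21]);


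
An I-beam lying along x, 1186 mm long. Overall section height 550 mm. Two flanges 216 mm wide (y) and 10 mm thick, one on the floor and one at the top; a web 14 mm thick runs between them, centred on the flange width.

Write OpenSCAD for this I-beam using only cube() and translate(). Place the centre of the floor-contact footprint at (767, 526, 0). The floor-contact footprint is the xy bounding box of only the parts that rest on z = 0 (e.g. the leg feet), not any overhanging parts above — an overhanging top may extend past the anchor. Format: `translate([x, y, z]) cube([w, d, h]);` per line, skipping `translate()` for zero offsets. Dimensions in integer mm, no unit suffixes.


translate([174, 418, 0]) cube([1186, 216, 10]);
translate([174, 519, 10]) cube([1186, 14, 530]);
translate([174, 418, 540]) cube([1186, 216, 10]);


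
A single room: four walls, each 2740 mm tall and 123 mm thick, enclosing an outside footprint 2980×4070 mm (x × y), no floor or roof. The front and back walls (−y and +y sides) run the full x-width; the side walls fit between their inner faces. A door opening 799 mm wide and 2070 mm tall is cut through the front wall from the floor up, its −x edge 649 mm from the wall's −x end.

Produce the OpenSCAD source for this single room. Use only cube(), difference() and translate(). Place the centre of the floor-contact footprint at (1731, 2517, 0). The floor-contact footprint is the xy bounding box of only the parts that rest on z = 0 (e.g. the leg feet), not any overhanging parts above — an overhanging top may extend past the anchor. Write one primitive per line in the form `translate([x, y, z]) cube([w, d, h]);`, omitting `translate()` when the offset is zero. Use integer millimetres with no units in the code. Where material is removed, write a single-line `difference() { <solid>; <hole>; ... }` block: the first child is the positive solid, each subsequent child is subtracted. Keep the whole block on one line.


difference() { translate([241, 482, 0]) cube([2980, 123, 2740]); translate([890, 482, 0]) cube([799, 123, 2070]); }
translate([241, 4429, 0]) cube([2980, 123, 2740]);
translate([241, 605, 0]) cube([123, 3824, 2740]);
translate([3098, 605, 0]) cube([123, 3824, 2740]);


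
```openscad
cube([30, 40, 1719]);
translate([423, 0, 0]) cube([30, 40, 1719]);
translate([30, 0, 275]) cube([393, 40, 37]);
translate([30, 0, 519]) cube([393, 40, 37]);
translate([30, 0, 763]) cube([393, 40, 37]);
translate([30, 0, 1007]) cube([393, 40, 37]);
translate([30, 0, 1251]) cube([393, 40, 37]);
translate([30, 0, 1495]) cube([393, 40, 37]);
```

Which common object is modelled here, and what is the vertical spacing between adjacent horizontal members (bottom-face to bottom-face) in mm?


A ladder. The rung spacing is 244 mm.

Two tall 30×40 posts with 6 short bars between them — a ladder. Adjacent rungs sit at z = 275 and z = 519, so the spacing is 519 − 275 = 244 mm.


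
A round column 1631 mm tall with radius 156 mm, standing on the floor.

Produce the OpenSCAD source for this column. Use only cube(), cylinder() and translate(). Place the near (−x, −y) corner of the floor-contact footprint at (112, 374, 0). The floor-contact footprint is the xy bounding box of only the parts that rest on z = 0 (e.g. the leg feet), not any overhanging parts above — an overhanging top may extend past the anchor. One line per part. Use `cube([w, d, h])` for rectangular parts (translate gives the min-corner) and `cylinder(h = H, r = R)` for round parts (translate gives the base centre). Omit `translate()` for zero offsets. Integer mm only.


translate([268, 530, 0]) cylinder(h = 1631, r = 156);


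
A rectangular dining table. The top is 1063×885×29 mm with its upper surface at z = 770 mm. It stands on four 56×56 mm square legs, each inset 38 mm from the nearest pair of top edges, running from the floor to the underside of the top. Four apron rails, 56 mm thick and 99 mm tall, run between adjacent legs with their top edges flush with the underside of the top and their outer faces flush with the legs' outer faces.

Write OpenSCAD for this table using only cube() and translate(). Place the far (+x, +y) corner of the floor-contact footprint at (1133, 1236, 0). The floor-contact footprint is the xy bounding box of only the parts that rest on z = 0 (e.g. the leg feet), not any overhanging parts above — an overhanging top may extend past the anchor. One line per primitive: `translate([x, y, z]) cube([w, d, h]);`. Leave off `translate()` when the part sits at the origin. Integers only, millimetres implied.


translate([108, 389, 741]) cube([1063, 885, 29]);
translate([146, 427, 0]) cube([56, 56, 741]);
translate([1077, 427, 0]) cube([56, 56, 741]);
translate([146, 1180, 0]) cube([56, 56, 741]);
translate([1077, 1180, 0]) cube([56, 56, 741]);
translate([202, 427, 642]) cube([875, 56, 99]);
translate([202, 1180, 642]) cube([875, 56, 99]);
translate([146, 483, 642]) cube([56, 697, 99]);
translate([1077, 483, 642]) cube([56, 697, 99]);


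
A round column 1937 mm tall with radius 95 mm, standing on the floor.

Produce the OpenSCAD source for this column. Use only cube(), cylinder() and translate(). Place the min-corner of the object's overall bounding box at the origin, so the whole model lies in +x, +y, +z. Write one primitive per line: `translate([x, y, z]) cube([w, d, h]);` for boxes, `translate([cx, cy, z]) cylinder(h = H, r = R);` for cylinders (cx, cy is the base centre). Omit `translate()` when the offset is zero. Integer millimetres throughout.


translate([95, 95, 0]) cylinder(h = 1937, r = 95);


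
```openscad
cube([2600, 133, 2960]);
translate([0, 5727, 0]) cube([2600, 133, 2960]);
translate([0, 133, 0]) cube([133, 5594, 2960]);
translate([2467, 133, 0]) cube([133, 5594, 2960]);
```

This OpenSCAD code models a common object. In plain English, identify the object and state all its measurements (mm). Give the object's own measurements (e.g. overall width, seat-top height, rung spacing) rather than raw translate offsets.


The wall frame of a small rectangular building: four walls, each 2960 mm tall and 133 mm thick, enclosing a footprint 2600 mm (x) by 5860 mm (y) outside-to-outside, with no floor or roof. The front and back walls (the −y and +y sides) span the full width; the two side walls fit between them.


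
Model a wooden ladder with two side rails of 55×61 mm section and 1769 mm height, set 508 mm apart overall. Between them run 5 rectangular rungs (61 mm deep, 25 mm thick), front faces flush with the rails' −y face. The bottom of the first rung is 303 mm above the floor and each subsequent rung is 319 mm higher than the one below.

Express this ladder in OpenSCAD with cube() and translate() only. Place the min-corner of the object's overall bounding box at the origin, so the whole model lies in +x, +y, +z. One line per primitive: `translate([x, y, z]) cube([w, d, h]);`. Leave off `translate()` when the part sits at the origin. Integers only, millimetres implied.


// rung span = 508 - 2*55 = 398
// rung[k] z = 303 + k*319
cube([55, 61, 1769]);
translate([453, 0, 0]) cube([55, 61, 1769]);
translate([55, 0, 303]) cube([398, 61, 25]);
translate([55, 0, 622]) cube([398, 61, 25]);
translate([55, 0, 941]) cube([398, 61, 25]);
translate([55, 0, 1260]) cube([398, 61, 25]);
translate([55, 0, 1579]) cube([398, 61, 25]);


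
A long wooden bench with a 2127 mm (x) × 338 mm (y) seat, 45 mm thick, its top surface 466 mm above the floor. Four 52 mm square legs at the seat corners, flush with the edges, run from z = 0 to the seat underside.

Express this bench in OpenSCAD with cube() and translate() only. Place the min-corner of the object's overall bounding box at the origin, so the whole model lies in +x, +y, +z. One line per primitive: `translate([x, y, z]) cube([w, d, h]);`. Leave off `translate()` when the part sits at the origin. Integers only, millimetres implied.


translate([0, 0, 421]) cube([2127, 338, 45]);
cube([52, 52, 421]);
translate([0, 286, 0]) cube([52, 52, 421]);
translate([2075, 0, 0]) cube([52, 52, 421]);
translate([2075, 286, 0]) cube([52, 52, 421]);


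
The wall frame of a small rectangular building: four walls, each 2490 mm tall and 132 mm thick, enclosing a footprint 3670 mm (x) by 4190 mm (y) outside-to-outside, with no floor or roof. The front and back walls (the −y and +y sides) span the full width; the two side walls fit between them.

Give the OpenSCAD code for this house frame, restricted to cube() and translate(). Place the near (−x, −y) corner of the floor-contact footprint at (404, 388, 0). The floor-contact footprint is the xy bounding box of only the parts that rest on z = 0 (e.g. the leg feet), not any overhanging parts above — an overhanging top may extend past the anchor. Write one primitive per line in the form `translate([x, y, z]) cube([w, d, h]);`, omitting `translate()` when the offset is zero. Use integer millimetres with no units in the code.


translate([404, 388, 0]) cube([3670, 132, 2490]);
translate([404, 4446, 0]) cube([3670, 132, 2490]);
translate([404, 520, 0]) cube([132, 3926, 2490]);
translate([3942, 520, 0]) cube([132, 3926, 2490]);


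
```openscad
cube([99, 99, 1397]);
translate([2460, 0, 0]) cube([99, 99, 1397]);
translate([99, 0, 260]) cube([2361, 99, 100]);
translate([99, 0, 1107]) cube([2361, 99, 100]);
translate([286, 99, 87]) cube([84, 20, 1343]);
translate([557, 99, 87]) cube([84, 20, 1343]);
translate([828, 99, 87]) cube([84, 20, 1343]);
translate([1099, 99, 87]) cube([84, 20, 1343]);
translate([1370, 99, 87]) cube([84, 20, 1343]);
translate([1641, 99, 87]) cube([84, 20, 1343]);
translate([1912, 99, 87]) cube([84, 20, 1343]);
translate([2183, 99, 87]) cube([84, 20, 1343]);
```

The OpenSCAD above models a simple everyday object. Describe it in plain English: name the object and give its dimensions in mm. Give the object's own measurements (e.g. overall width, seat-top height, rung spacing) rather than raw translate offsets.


A fence section. Two 99×99 mm posts, 1397 mm tall, stand on the floor with a clear span of 2361 mm between their inner faces. Two horizontal rails of 99×100 mm section span the gap between the posts with their undersides at z = 260 mm and z = 1107 mm, flush with the posts' −y face. 8 pickets, each 84 mm wide, 20 mm thick and 1343 mm tall, are fixed to the +y face of the rails with their bottoms at z = 87 mm, spaced across the span with a 187 mm gap after the −x post and between neighbouring pickets, with 193 mm left before the +x post.


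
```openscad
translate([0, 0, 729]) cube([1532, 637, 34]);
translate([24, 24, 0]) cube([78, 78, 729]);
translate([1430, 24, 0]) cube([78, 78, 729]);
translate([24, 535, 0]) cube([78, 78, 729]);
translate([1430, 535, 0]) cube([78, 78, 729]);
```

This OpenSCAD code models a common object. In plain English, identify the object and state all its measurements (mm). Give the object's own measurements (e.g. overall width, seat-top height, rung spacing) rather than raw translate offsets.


A rectangular dining table. The top is 1532×637×34 mm with its upper surface at z = 763 mm. It stands on four 78×78 mm square legs, each inset 24 mm from the nearest pair of top edges, running from the floor to the underside of the top.


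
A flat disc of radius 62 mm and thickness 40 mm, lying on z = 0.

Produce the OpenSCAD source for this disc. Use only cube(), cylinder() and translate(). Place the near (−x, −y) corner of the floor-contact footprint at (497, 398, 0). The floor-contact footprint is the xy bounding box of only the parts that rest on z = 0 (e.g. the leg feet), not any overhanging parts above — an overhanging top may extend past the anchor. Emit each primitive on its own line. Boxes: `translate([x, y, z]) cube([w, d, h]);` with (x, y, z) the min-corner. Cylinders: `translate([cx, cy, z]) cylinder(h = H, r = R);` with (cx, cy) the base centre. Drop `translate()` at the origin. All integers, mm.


translate([559, 460, 0]) cylinder(h = 40, r = 62);


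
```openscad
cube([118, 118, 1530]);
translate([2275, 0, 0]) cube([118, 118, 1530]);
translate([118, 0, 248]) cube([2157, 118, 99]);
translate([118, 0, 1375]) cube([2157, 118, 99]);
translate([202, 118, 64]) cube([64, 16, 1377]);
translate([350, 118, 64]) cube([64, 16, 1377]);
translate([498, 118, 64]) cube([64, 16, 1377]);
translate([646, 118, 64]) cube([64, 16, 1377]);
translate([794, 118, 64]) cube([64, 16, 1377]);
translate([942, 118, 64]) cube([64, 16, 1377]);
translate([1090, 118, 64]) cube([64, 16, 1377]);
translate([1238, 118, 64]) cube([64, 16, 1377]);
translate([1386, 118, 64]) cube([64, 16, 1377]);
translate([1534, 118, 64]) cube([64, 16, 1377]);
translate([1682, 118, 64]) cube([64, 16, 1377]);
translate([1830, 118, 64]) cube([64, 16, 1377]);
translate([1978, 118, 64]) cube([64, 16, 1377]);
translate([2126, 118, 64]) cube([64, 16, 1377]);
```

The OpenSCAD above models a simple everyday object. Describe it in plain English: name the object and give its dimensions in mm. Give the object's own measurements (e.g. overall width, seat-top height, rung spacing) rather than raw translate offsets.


A fence section. Two 118×118 mm posts, 1530 mm tall, stand on the floor with a clear span of 2157 mm between their inner faces. Two horizontal rails of 118×99 mm section span the gap between the posts with their undersides at z = 248 mm and z = 1375 mm, flush with the posts' −y face. 14 pickets, each 64 mm wide, 16 mm thick and 1377 mm tall, are fixed to the +y face of the rails with their bottoms at z = 64 mm, spaced across the span with a 84 mm gap after the −x post and between neighbouring pickets, with 85 mm left before the +x post.


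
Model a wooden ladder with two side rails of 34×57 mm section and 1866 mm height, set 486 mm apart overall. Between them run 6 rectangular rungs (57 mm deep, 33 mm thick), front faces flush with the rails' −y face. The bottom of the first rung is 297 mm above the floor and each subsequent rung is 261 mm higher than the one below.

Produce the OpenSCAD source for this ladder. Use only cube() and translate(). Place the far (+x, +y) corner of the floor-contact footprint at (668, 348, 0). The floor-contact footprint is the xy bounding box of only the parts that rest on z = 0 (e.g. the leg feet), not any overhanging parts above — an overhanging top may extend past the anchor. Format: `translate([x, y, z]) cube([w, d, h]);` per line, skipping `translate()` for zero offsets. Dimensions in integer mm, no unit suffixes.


// rung span = 486 - 2*34 = 418
// rung[k] z = 297 + k*261
translate([182, 291, 0]) cube([34, 57, 1866]);
translate([634, 291, 0]) cube([34, 57, 1866]);
translate([216, 291, 297]) cube([418, 57, 33]);
translate([216, 291, 558]) cube([418, 57, 33]);
translate([216, 291, 819]) cube([418, 57, 33]);
translate([216, 291, 1080]) cube([418, 57, 33]);
translate([216, 291, 1341]) cube([418, 57, 33]);
translate([216, 291, 1602]) cube([418, 57, 33]);


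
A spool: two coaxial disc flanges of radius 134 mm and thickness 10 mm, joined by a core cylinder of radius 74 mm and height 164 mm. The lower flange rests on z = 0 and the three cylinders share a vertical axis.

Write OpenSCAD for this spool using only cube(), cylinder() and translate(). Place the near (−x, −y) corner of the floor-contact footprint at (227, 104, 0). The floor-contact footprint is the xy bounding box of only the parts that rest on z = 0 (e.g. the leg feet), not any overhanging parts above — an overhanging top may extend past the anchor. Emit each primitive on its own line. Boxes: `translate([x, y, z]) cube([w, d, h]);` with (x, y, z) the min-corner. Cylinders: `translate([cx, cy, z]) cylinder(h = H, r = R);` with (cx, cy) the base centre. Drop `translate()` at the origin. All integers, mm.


translate([361, 238, 0]) cylinder(h = 10, r = 134);
translate([361, 238, 10]) cylinder(h = 164, r = 74);
translate([361, 238, 174]) cylinder(h = 10, r = 134);


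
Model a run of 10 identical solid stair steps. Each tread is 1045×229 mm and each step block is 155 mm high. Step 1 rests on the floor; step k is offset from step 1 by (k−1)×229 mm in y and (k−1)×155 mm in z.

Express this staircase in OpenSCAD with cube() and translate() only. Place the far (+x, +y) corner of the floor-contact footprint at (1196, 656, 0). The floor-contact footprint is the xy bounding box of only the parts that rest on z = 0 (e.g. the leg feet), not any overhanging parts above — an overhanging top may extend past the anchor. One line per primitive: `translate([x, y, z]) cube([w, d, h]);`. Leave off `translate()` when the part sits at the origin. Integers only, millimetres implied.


translate([151, 427, 0]) cube([1045, 229, 155]);
translate([151, 656, 155]) cube([1045, 229, 155]);
translate([151, 885, 310]) cube([1045, 229, 155]);
translate([151, 1114, 465]) cube([1045, 229, 155]);
translate([151, 1343, 620]) cube([1045, 229, 155]);
translate([151, 1572, 775]) cube([1045, 229, 155]);
translate([151, 1801, 930]) cube([1045, 229, 155]);
translate([151, 2030, 1085]) cube([1045, 229, 155]);
translate([151, 2259, 1240]) cube([1045, 229, 155]);
translate([151, 2488, 1395]) cube([1045, 229, 155]);


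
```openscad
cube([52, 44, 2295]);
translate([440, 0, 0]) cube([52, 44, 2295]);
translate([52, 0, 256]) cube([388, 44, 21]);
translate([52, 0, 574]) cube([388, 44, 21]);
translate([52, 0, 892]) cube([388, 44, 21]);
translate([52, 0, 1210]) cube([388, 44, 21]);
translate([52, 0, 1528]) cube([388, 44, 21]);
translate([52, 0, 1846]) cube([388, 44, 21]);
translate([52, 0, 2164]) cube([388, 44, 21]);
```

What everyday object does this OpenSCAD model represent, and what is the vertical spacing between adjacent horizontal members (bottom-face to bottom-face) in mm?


A ladder. The rung spacing is 318 mm.

Two tall 52×44 posts with 7 short bars between them — a ladder. Adjacent rungs sit at z = 256 and z = 574, so the spacing is 574 − 256 = 318 mm.


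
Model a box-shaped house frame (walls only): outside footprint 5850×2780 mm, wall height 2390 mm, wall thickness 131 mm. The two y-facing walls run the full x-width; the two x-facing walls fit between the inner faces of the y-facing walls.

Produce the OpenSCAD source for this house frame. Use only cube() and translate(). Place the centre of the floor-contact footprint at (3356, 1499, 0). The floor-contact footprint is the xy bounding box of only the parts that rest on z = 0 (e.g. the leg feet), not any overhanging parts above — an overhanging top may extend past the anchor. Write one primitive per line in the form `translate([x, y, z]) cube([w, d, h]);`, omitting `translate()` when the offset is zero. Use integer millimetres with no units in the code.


translate([431, 109, 0]) cube([5850, 131, 2390]);
translate([431, 2758, 0]) cube([5850, 131, 2390]);
translate([431, 240, 0]) cube([131, 2518, 2390]);
translate([6150, 240, 0]) cube([131, 2518, 2390]);


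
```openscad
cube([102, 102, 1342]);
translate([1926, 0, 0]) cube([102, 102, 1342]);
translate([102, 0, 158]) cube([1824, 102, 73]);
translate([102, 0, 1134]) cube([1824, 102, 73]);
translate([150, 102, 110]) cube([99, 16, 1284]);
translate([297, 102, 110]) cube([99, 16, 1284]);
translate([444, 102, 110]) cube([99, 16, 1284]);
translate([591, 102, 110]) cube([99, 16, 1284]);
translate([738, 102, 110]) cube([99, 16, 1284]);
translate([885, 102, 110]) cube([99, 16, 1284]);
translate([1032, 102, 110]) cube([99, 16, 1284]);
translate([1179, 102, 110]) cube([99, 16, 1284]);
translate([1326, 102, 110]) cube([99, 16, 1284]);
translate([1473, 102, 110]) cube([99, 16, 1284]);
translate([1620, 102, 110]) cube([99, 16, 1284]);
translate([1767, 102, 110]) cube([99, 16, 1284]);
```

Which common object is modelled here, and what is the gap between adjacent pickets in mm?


A fence section. The picket gap is 48 mm.

Two posts, two rails, 12 pickets — a fence section. Span 1824 mm holds 12 pickets of 99 mm with 13 equal gaps: ⌊(1824 − 12·99) / 13⌋ = 48 mm.


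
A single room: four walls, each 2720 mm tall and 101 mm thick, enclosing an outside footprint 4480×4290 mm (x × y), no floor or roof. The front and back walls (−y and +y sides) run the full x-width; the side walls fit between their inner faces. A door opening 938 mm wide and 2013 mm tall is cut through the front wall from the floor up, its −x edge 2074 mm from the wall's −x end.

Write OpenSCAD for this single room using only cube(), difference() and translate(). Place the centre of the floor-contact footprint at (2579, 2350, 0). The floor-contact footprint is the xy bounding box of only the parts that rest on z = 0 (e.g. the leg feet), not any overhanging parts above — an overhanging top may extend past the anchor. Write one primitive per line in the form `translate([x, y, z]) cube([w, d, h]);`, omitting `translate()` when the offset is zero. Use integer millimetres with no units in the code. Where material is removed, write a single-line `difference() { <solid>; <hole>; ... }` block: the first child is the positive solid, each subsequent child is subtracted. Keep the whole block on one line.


difference() { translate([339, 205, 0]) cube([4480, 101, 2720]); translate([2413, 205, 0]) cube([938, 101, 2013]); }
translate([339, 4394, 0]) cube([4480, 101, 2720]);
translate([339, 306, 0]) cube([101, 4088, 2720]);
translate([4718, 306, 0]) cube([101, 4088, 2720]);


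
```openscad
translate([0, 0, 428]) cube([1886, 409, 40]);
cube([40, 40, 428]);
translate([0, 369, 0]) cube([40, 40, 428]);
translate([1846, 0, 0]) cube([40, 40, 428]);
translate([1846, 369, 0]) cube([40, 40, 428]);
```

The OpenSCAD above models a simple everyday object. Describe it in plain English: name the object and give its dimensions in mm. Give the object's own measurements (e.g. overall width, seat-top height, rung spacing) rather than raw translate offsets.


A long wooden bench with a 1886 mm (x) × 409 mm (y) seat, 40 mm thick, its top surface 468 mm above the floor. Four 40 mm square legs at the seat corners, flush with the edges, run from z = 0 to the seat underside.


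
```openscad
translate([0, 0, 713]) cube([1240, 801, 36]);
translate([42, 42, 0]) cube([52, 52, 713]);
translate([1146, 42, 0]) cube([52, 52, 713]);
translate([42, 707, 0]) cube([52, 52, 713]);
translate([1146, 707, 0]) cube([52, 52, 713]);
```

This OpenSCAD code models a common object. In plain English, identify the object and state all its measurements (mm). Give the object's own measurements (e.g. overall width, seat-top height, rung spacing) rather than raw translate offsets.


A table: top 1240 mm (x) × 801 mm (y), 36 mm thick, upper face at z = 749 mm, on four 52×52 mm square legs, each inset 42 mm from the nearest pair of top edges from z = 0 to the bottom of the top.


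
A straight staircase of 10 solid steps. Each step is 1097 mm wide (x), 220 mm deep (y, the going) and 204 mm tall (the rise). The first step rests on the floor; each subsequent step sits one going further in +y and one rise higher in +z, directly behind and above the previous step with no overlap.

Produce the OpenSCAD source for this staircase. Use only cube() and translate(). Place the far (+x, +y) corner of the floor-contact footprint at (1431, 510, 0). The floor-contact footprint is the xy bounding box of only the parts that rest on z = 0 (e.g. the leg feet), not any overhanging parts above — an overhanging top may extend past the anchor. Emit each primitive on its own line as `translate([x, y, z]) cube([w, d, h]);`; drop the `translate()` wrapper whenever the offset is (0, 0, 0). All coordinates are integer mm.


translate([334, 290, 0]) cube([1097, 220, 204]);
translate([334, 510, 204]) cube([1097, 220, 204]);
translate([334, 730, 408]) cube([1097, 220, 204]);
translate([334, 950, 612]) cube([1097, 220, 204]);
translate([334, 1170, 816]) cube([1097, 220, 204]);
translate([334, 1390, 1020]) cube([1097, 220, 204]);
translate([334, 1610, 1224]) cube([1097, 220, 204]);
translate([334, 1830, 1428]) cube([1097, 220, 204]);
translate([334, 2050, 1632]) cube([1097, 220, 204]);
translate([334, 2270, 1836]) cube([1097, 220, 204]);


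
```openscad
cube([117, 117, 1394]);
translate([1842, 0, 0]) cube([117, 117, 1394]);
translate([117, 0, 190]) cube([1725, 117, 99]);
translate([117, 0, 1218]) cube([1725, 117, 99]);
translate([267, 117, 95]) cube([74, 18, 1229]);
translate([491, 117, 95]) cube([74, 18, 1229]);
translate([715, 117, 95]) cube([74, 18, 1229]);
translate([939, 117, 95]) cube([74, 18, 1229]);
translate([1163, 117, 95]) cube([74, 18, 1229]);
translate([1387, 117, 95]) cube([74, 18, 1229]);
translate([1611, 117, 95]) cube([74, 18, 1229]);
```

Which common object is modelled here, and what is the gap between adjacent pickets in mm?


A fence section. The picket gap is 150 mm.

Two posts, two rails, 7 pickets — a fence section. Span 1725 mm holds 7 pickets of 74 mm with 8 equal gaps: ⌊(1725 − 7·74) / 8⌋ = 150 mm.


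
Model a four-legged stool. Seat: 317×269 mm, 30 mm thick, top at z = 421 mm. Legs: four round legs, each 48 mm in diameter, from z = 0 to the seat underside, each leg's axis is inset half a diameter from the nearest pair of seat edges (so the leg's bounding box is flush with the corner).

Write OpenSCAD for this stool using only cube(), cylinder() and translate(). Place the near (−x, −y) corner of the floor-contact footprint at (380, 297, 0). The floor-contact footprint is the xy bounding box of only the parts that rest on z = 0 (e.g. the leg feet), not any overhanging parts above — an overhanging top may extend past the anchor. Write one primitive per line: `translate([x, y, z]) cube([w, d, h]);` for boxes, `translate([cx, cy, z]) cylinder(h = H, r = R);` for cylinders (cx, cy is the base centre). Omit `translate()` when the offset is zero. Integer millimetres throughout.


translate([380, 297, 391]) cube([317, 269, 30]);
translate([404, 321, 0]) cylinder(h = 391, r = 24);
translate([673, 321, 0]) cylinder(h = 391, r = 24);
translate([404, 542, 0]) cylinder(h = 391, r = 24);
translate([673, 542, 0]) cylinder(h = 391, r = 24);


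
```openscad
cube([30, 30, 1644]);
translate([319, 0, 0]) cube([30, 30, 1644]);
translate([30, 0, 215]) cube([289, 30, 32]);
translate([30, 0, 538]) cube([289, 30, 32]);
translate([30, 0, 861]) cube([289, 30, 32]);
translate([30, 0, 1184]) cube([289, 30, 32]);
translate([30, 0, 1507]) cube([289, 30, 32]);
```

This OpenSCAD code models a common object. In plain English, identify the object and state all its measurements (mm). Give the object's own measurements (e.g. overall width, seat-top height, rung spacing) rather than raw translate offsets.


A straight ladder. Two 30×30 mm vertical rails, 1644 mm tall, stand 349 mm apart (outside-to-outside) with their front faces coplanar on the −y side. 5 rungs, each 30 mm deep and 32 mm tall, span between the inner faces of the rails, front faces flush with the rails. The lowest rung's underside is at z = 215 mm and rungs are spaced 323 mm apart (underside to underside).


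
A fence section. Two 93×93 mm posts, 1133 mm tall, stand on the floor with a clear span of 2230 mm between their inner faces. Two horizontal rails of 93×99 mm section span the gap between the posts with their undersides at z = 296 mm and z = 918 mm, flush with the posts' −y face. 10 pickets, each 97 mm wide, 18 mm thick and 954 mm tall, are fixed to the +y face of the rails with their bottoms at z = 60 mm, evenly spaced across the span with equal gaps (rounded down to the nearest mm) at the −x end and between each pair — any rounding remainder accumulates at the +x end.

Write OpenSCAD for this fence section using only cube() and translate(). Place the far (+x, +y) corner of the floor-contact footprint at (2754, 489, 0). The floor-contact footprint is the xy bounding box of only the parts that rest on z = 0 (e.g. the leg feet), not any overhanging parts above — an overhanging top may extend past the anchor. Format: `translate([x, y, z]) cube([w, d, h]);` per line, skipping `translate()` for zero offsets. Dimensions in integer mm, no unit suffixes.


translate([338, 396, 0]) cube([93, 93, 1133]);
translate([2661, 396, 0]) cube([93, 93, 1133]);
translate([431, 396, 296]) cube([2230, 93, 99]);
translate([431, 396, 918]) cube([2230, 93, 99]);
translate([545, 489, 60]) cube([97, 18, 954]);
translate([756, 489, 60]) cube([97, 18, 954]);
translate([967, 489, 60]) cube([97, 18, 954]);
translate([1178, 489, 60]) cube([97, 18, 954]);
translate([1389, 489, 60]) cube([97, 18, 954]);
translate([1600, 489, 60]) cube([97, 18, 954]);
translate([1811, 489, 60]) cube([97, 18, 954]);
translate([2022, 489, 60]) cube([97, 18, 954]);
translate([2233, 489, 60]) cube([97, 18, 954]);
translate([2444, 489, 60]) cube([97, 18, 954]);


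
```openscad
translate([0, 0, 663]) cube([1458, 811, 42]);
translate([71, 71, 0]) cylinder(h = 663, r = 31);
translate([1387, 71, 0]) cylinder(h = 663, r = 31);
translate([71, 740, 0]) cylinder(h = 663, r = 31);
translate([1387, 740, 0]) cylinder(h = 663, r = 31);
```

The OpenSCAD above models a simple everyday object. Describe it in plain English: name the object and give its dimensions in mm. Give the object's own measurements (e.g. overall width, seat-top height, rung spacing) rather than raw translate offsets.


A rectangular dining table. The top is 1458×811×42 mm with its upper surface at z = 705 mm. It stands on four round legs of 62 mm diameter, each leg's bounding box inset 40 mm from the nearest pair of top edges, running from the floor to the underside of the top.
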